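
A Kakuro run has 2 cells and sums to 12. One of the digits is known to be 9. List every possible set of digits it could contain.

2 distinct digits from 1–9 sum between 3 and 17.
Keeping only sets containing 9.
Only one set works: {3,9}.

{3,9}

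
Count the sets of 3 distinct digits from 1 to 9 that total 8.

2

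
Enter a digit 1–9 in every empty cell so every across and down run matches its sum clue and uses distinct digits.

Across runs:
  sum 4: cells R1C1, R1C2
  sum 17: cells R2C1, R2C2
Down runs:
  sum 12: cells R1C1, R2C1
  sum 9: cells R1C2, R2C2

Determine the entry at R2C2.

4 in 2 cells must be {1,3}; 17 in 2 cells must be {8,9}.
The 4 across and the 12 down share only 3, so R1C1 = 3.
R1C2 = 4 − 3 = 1 completes the 4 across.
R2C1 = 12 − 3 = 9 completes the 12 down.
R2C2 = 17 − 9 = 8 completes the 17 across.

8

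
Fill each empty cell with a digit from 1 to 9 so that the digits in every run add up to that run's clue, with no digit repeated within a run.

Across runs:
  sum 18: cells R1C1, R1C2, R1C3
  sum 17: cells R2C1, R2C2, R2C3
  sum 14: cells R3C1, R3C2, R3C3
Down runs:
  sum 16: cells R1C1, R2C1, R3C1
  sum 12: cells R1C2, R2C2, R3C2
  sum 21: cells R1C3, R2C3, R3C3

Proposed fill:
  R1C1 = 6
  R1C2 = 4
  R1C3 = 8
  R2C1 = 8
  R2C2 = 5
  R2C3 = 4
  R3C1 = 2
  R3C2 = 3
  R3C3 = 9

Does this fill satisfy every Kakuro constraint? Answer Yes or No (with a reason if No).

Yes

Across: 6+4+8=18; 8+5+4=17; 2+3+9=14. Down: 6+8+2=16; 4+5+3=12; 8+4+9=21. No digit repeats within any run.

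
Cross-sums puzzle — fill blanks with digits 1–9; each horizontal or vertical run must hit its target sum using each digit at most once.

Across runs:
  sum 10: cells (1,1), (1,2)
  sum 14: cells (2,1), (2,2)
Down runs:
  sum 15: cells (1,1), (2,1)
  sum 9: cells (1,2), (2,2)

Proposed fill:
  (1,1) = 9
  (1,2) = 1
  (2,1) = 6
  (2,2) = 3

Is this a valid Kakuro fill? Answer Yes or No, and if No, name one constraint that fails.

No — the down run (1,2)–(2,2) sums to 4, not 9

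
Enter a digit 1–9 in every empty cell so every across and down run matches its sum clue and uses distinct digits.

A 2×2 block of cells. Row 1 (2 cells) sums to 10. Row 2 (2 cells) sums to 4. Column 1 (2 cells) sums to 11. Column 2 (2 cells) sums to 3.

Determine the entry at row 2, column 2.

4 in 2 cells must be {1,3}; 3 in 2 cells must be {1,2}.
The 4 across and the 11 down share only 3, so (2,1) = 3.
(2,2) = 4 − 3 = 1 completes the 4 across.
(1,1) = 11 − 3 = 8 completes the 11 down.
(1,2) = 10 − 8 = 2 completes the 10 across.

1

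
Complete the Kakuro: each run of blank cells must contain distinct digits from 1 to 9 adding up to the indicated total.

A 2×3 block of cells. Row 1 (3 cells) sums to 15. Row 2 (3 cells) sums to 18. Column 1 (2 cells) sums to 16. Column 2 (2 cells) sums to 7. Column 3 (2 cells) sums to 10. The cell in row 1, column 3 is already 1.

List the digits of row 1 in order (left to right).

9 5 1

16 in 2 cells must be {7,9}.
Given what's placed, (1,1) must be 9 to fit the 15 across and 16 down.
(1,2) = 15 − 10 = 5 completes the 15 across.
(2,1) = 16 − 9 = 7 completes the 16 down.
(2,2) = 7 − 5 = 2 completes the 7 down.
(2,3) = 18 − 9 = 9 completes the 18 across.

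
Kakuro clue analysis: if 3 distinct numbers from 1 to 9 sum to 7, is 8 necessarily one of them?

No

The only way to make 7 from 3 distinct digits is {1,2,4}, which does not contain 8.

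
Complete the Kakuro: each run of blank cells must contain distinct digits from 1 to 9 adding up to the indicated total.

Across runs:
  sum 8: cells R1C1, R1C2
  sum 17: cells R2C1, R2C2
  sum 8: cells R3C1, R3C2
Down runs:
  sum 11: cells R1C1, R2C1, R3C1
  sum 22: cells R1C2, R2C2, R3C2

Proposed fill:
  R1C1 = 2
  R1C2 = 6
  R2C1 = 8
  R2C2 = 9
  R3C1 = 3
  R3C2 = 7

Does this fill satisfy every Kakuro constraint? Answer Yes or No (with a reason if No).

No — the across run R3C1–R3C2 sums to 10, not 8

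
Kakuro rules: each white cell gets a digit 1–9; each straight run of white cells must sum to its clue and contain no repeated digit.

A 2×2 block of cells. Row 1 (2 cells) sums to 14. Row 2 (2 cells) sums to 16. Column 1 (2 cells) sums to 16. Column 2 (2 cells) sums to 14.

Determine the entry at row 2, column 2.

16 in 2 cells must be {7,9}.
The 14 across and the 16 down share only 9, so (1,1) = 9.
(1,2) = 14 − 9 = 5 completes the 14 across.
(2,1) = 16 − 9 = 7 completes the 16 down.
(2,2) = 16 − 7 = 9 completes the 16 across.

9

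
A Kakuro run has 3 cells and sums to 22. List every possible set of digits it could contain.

3 distinct digits from 1–9 sum between 6 and 24.

{5,8,9}; {6,7,9}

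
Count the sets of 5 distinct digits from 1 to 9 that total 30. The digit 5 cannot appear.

5 distinct digits from 1–9 sum between 15 and 35.
Dropping sets that contain 5.
Enumerating: {2,4,7,8,9}, {3,4,6,8,9}.

2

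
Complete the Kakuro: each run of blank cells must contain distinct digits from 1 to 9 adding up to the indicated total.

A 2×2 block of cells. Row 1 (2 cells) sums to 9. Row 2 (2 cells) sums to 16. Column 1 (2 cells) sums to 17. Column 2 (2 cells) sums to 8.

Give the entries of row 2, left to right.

16 in 2 cells must be {7,9}; 17 in 2 cells must be {8,9}.
The 9 across and the 17 down share only 8, so (1,1) = 8.
(1,2) = 9 − 8 = 1 completes the 9 across.
(2,1) = 17 − 8 = 9 completes the 17 down.
(2,2) = 16 − 9 = 7 completes the 16 across.

9 7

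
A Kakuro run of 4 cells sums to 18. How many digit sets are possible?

4 distinct digits from 1–9 sum between 10 and 30.

11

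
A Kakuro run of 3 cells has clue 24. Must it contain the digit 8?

Yes

The only way to make 24 from 3 distinct digits is {7,8,9}, which contains 8.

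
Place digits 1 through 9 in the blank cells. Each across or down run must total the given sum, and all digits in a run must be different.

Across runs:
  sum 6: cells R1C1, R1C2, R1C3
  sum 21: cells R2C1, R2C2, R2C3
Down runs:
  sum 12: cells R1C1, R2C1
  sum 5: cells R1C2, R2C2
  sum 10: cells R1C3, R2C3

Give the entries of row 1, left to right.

6 in 3 cells must be {1,2,3}.
The 6 across and the 12 down share only 3, so R1C1 = 3.
R2C1 = 12 − 3 = 9 completes the 12 down.
Given what's placed, R2C2 must be 4 to fit the 21 across and 5 down.
R2C3 = 21 − 13 = 8 completes the 21 across.
R1C2 = 5 − 4 = 1 completes the 5 down.
R1C3 = 6 − 4 = 2 completes the 6 across.

3, 1, 2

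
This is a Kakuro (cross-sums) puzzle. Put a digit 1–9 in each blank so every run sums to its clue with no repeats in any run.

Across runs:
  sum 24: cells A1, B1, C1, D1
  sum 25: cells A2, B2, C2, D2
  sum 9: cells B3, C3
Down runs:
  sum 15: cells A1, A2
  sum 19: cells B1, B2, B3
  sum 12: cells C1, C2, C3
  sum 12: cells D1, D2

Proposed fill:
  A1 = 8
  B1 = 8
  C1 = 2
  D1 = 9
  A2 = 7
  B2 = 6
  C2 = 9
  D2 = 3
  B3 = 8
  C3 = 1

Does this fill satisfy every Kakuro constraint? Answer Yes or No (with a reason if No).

No — the across run A1–D1 sums to 27, not 24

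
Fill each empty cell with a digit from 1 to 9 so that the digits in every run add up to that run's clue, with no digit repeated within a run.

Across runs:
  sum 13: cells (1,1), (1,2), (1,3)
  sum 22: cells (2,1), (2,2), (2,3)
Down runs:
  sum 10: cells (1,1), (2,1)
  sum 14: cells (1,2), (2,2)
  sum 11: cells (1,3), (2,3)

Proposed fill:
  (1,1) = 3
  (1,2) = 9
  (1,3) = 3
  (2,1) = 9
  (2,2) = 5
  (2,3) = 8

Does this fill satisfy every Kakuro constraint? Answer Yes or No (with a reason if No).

No — the down run (1,1)–(2,1) sums to 12, not 10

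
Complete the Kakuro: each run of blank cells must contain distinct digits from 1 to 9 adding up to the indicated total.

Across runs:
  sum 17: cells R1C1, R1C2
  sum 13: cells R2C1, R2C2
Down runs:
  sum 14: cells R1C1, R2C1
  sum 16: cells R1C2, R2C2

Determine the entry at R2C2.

7

17 in 2 cells must be {8,9}; 16 in 2 cells must be {7,9}.
The 17 across and the 16 down share only 9, so R1C2 = 9.
R2C2 = 16 − 9 = 7 completes the 16 down.
R1C1 = 17 − 9 = 8 completes the 17 across.
R2C1 = 13 − 7 = 6 completes the 13 across.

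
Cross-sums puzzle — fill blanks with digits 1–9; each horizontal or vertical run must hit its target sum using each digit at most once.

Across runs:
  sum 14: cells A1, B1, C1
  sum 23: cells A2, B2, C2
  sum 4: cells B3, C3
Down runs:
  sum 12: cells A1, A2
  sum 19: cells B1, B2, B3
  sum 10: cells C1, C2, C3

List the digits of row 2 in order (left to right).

23 in 3 cells must be {6,8,9}; 4 in 2 cells must be {1,3}.
Only 6 fits C2 under both its across sum 23 and down sum 10.
The 4 across and the 19 down share only 3, so B3 = 3.
C3 = 4 − 3 = 1 completes the 4 across.
C1 = 10 − 7 = 3 completes the 10 down.
B2 = 9: the only remaining digit allowed by both the 23 across and the 19 down.
B1 = 19 − 12 = 7 completes the 19 down.
A2 = 23 − 15 = 8 completes the 23 across.

8 9 6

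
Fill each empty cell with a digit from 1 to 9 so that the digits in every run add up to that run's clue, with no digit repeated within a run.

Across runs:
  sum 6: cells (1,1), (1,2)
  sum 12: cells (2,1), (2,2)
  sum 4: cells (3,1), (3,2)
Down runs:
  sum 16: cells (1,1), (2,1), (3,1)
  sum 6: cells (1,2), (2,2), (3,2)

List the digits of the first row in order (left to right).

4 in 2 cells must be {1,3}; 6 in 3 cells must be {1,2,3}.
The 12 across and the 6 down share only 3, so (2,2) = 3.
Given what's placed, (3,2) must be 1 to fit the 4 across and 6 down.
(1,2) = 6 − 4 = 2 completes the 6 down.
(2,1) = 12 − 3 = 9 completes the 12 across.
(3,1) = 4 − 1 = 3 completes the 4 across.
(1,1) = 6 − 2 = 4 completes the 6 across.

4, 2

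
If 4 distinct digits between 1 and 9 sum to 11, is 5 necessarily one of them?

Yes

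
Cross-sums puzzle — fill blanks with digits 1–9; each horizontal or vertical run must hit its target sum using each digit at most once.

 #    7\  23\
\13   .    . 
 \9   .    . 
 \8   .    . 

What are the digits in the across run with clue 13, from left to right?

4 9

7 in 3 cells must be {1,2,4}; 23 in 3 cells must be {6,8,9}.
The 13 across and the 7 down share only 4, so R1C1 = 4.
R1C2 = 13 − 4 = 9 completes the 13 across.
Given what's placed, R3C2 must be 6 to fit the 8 across and 23 down.
R2C2 = 23 − 15 = 8 completes the 23 down.
R3C1 = 8 − 6 = 2 completes the 8 across.
R2C1 = 9 − 8 = 1 completes the 9 across.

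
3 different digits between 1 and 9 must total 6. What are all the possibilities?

{1,2,3}

3 distinct digits from 1–9 sum between 6 and 24.
Only one set works: {1,2,3}.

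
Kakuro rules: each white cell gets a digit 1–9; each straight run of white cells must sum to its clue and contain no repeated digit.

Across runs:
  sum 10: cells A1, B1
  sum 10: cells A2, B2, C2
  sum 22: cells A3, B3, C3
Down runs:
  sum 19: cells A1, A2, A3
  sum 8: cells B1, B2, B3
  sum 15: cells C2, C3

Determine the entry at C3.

8

Only 5 fits B3 under both its across sum 22 and down sum 8.
Nothing is forced directly, so branch on A3, whose candidates are 8 or 9. If A3 = 8: that forces C3 = 9, C2 = 6, after which A2 would have to be in {1,3} for the 10 across but in {2,4,5,6,7,9} for the 19 down — contradiction. So A3 = 9.
C3 = 22 − 14 = 8 completes the 22 across.
C2 = 15 − 8 = 7 completes the 15 down.
A2 = 2: the only remaining digit allowed by both the 10 across and the 19 down.
B2 = 10 − 9 = 1 completes the 10 across.
A1 = 19 − 11 = 8 completes the 19 down.
B1 = 10 − 8 = 2 completes the 10 across.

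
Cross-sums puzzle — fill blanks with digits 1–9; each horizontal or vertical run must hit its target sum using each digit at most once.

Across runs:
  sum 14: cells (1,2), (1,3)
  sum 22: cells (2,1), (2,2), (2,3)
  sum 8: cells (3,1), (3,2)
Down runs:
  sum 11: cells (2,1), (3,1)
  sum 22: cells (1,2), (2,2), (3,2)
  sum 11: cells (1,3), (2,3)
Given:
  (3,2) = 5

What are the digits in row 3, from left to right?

(3,1) = 8 − 5 = 3 completes the 8 across.
(2,1) = 11 − 3 = 8 completes the 11 down.
(2,2) = 9: the only remaining digit allowed by both the 22 across and the 22 down.
(2,3) = 22 − 17 = 5 completes the 22 across.
(1,2) = 22 − 14 = 8 completes the 22 down.
(1,3) = 14 − 8 = 6 completes the 14 across.

3 5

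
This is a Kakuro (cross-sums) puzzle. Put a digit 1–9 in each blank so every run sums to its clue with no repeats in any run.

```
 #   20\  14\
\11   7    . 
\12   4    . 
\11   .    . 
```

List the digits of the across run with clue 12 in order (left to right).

R1C2 = 11 − 7 = 4 completes the 11 across.
R2C2 = 12 − 4 = 8 completes the 12 across.
R3C1 = 20 − 11 = 9 completes the 20 down.
R3C2 = 11 − 9 = 2 completes the 11 across.

4 8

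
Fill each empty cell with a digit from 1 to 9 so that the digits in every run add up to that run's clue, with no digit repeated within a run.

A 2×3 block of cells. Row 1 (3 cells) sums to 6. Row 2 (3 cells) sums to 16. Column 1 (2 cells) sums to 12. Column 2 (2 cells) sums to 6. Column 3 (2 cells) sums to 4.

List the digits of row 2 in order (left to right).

9 4 3

6 in 3 cells must be {1,2,3}; 4 in 2 cells must be {1,3}.
The 6 across and the 12 down share only 3, so (1,1) = 3.
Given what's placed, (1,3) must be 1 to fit the 6 across and 4 down.
(2,1) = 12 − 3 = 9 completes the 12 down.
(2,3) = 4 − 1 = 3 completes the 4 down.
(1,2) = 6 − 4 = 2 completes the 6 across.
(2,2) = 16 − 12 = 4 completes the 16 across.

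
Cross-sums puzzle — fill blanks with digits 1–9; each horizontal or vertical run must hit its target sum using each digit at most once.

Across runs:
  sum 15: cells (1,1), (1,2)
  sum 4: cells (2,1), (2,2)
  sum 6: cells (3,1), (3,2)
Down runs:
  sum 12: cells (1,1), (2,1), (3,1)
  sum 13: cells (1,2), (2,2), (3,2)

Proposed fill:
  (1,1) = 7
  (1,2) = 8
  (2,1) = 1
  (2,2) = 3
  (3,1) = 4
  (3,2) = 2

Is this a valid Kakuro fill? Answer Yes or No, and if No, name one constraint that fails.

Across: 7+8=15; 1+3=4; 4+2=6. Down: 7+1+4=12; 8+3+2=13. No digit repeats within any run.

Yes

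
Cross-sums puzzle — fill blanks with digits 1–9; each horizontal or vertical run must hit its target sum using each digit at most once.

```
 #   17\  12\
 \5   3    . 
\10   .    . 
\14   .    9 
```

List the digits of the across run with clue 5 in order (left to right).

3 2

R1C2 = 5 − 3 = 2 completes the 5 across.
R2C2 = 12 − 11 = 1 completes the 12 down.
R3C1 = 14 − 9 = 5 completes the 14 across.
R2C1 = 10 − 1 = 9 completes the 10 across.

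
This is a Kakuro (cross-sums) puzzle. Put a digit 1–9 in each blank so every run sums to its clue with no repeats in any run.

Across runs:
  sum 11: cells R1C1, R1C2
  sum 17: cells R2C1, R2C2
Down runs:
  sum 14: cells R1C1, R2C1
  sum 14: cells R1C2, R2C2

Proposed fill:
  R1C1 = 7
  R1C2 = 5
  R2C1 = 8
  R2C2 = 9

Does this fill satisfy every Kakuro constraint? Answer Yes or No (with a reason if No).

No — the down run R1C1–R2C1 sums to 15, not 14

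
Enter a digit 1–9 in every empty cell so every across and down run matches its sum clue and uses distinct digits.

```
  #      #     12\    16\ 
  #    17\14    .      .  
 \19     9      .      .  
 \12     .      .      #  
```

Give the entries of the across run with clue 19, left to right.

9 3 7

17 in 2 cells must be {8,9}; 16 in 2 cells must be {7,9}.
Intersecting the 14 across with the 16 down forces R1C3 = 9.
R2C3 = 16 − 9 = 7 completes the 16 down.
R3C1 = 17 − 9 = 8 completes the 17 down.
R3C2 = 12 − 8 = 4 completes the 12 across.
R1C2 = 14 − 9 = 5 completes the 14 across.
R2C2 = 19 − 16 = 3 completes the 19 across.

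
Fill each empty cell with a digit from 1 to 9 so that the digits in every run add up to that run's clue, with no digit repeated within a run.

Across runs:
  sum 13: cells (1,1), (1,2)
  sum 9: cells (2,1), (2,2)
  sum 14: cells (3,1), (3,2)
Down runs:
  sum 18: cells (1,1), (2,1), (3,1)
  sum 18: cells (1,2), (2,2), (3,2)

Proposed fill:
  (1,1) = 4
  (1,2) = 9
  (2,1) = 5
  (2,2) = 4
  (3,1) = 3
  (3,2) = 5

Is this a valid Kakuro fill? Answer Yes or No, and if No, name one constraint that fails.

No — the across run (3,1)–(3,2) sums to 8, not 14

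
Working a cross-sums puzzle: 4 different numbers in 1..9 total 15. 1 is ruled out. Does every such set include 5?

The only way to make 15 from 4 distinct digits under that restriction is {2,3,4,6}, which does not contain 5.

No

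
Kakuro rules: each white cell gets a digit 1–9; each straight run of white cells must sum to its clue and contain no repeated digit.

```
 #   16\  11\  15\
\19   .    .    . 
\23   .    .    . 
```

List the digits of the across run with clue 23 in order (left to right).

23 in 3 cells must be {6,8,9}; 16 in 2 cells must be {7,9}.
The 23 across and the 16 down share only 9, so R2C1 = 9.
R1C1 = 16 − 9 = 7 completes the 16 down.
Nothing is forced directly, so branch on R2C2, whose candidates are 6 or 8. If R2C2 = 6: then R1C2 would have to be in {3,4,8,9} for the 19 across but in {5} for the 11 down — contradiction. So R2C2 = 8.
R1C2 = 11 − 8 = 3 completes the 11 down.
R1C3 = 19 − 10 = 9 completes the 19 across.
R2C3 = 23 − 17 = 6 completes the 23 across.

9 8 6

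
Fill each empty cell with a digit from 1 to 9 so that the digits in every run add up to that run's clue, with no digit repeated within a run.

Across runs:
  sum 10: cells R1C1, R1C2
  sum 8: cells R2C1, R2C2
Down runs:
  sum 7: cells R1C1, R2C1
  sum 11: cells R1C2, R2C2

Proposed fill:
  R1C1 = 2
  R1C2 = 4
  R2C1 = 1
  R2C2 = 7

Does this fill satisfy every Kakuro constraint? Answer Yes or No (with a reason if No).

No — the down run R1C1–R2C1 sums to 3, not 7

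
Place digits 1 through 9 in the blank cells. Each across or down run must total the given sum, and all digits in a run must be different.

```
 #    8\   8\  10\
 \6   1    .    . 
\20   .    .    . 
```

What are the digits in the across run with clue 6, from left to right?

6 in 3 cells must be {1,2,3}.
R2C1 = 8 − 1 = 7 completes the 8 down.
Given what's placed, R2C2 must be 5 to fit the 20 across and 8 down.
R2C3 = 20 − 12 = 8 completes the 20 across.
R1C2 = 8 − 5 = 3 completes the 8 down.
R1C3 = 6 − 4 = 2 completes the 6 across.

1, 3, 2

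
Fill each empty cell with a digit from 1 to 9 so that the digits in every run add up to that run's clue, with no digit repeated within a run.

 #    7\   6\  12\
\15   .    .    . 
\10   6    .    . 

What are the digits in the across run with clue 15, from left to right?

1 5 9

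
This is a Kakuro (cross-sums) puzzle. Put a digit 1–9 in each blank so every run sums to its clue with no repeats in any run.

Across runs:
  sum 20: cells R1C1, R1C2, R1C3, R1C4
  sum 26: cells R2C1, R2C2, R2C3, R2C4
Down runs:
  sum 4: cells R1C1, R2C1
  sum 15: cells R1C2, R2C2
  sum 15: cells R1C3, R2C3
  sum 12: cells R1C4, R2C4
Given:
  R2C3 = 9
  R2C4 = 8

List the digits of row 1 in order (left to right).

4 in 2 cells must be {1,3}.
R1C3 = 15 − 9 = 6 completes the 15 down.
R1C4 = 12 − 8 = 4 completes the 12 down.
Given what's placed, R2C1 must be 3 to fit the 26 across and 4 down.
R2C2 = 26 − 20 = 6 completes the 26 across.
R1C1 = 4 − 3 = 1 completes the 4 down.
R1C2 = 20 − 11 = 9 completes the 20 across.

1 9 6 4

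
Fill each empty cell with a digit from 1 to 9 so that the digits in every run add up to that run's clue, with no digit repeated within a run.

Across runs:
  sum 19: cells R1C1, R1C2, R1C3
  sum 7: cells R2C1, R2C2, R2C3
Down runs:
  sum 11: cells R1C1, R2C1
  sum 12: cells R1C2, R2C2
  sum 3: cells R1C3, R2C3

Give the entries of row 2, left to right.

7 in 3 cells must be {1,2,4}; 3 in 2 cells must be {1,2}.
The 19 across and the 3 down share only 2, so R1C3 = 2.
The 7 across and the 12 down share only 4, so R2C2 = 4.
R2C3 = 3 − 2 = 1 completes the 3 down.
R1C2 = 12 − 4 = 8 completes the 12 down.
R2C1 = 7 − 5 = 2 completes the 7 across.
R1C1 = 19 − 10 = 9 completes the 19 across.

2 4 1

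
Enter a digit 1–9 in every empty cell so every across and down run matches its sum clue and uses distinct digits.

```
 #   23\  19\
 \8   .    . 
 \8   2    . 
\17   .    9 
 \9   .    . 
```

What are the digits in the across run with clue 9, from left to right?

6, 3

17 in 2 cells must be {8,9}.
R2C2 = 8 − 2 = 6 completes the 8 across.
R3C1 = 17 − 9 = 8 completes the 17 across.
Nothing is forced directly, so branch on R1C1, whose candidates are 6 or 7. If R1C1 = 6: then R1C2 would have to be in {2} for the 8 across but in {1,3} for the 19 down — contradiction. So R1C1 = 7.
R1C2 = 8 − 7 = 1 completes the 8 across.
R4C1 = 23 − 17 = 6 completes the 23 down.
R4C2 = 9 − 6 = 3 completes the 9 across.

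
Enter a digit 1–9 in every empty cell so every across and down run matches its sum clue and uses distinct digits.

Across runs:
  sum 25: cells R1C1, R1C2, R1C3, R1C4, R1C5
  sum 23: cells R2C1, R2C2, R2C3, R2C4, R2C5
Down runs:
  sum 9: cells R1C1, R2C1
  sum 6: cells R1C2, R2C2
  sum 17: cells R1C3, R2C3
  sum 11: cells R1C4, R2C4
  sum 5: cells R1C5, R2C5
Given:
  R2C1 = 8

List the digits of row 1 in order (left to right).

17 in 2 cells must be {8,9}.
R1C1 = 9 − 8 = 1 completes the 9 down.
Given what's placed, R2C3 must be 9 to fit the 23 across and 17 down.
R1C3 = 17 − 9 = 8 completes the 17 down.
Nothing is forced directly, so branch on R2C4, whose candidates are 2 or 3. If R2C4 = 3: then R1C4 would have to be in {2,3,4,5,6,7,9} for the 25 across but in {8} for the 11 down — contradiction. So R2C4 = 2.
R1C4 = 11 − 2 = 9 completes the 11 down.
R2C2 = 1: the only remaining digit allowed by both the 23 across and the 6 down.
R2C5 = 23 − 20 = 3 completes the 23 across.
R1C2 = 6 − 1 = 5 completes the 6 down.
R1C5 = 25 − 23 = 2 completes the 25 across.

1, 5, 8, 9, 2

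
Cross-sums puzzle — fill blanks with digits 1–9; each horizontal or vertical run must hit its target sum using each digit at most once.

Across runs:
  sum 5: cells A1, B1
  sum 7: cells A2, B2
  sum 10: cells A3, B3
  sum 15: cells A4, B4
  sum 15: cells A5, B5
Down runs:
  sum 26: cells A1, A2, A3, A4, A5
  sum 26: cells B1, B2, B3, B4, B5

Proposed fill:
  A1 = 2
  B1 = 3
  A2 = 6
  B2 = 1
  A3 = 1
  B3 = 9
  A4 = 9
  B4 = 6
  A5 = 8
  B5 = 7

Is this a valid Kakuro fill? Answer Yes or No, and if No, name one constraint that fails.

Across: 2+3=5; 6+1=7; 1+9=10; 9+6=15; 8+7=15. Down: 2+6+1+9+8=26; 3+1+9+6+7=26. No digit repeats within any run.

Yes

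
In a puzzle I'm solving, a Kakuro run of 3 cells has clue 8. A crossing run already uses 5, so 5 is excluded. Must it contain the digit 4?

Yes

The only way to make 8 from 3 distinct digits under that restriction is {1,3,4}, which contains 4.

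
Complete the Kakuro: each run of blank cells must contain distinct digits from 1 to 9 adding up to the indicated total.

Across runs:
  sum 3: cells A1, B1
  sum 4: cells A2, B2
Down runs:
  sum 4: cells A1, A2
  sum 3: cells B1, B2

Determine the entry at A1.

3 in 2 cells must be {1,2}; 4 in 2 cells must be {1,3}.
The 3 across and the 4 down share only 1, so A1 = 1.
B1 = 3 − 1 = 2 completes the 3 across.
A2 = 4 − 1 = 3 completes the 4 down.
B2 = 4 − 3 = 1 completes the 4 across.

1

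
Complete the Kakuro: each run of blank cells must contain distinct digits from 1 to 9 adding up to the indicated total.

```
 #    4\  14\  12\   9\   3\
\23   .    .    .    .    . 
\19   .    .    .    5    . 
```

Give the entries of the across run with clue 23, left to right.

3, 6, 9, 4, 1

4 in 2 cells must be {1,3}; 3 in 2 cells must be {1,2}.
R1C4 = 9 − 5 = 4 completes the 9 down.
No cell is forced outright now. R1C1 can only be 1 or 3 (the digits allowed by both its 23 across and its 4 down). If R1C1 = 1: that forces R1C5 = 2, R2C1 = 3, R2C5 = 1, R1C2 = 9, R1C3 = 7, after which R2C2 would have to be in {2,4,6,8} for the 19 across but in {5} for the 14 down — contradiction. So R1C1 = 3.
R2C1 = 4 − 3 = 1 completes the 4 down.
Given what's placed, R2C5 must be 2 to fit the 19 across and 3 down.
R1C5 = 3 − 2 = 1 completes the 3 down.
R2C2 = 8: the only remaining digit allowed by both the 19 across and the 14 down.
R2C3 = 19 − 16 = 3 completes the 19 across.
R1C2 = 14 − 8 = 6 completes the 14 down.
R1C3 = 23 − 14 = 9 completes the 23 across.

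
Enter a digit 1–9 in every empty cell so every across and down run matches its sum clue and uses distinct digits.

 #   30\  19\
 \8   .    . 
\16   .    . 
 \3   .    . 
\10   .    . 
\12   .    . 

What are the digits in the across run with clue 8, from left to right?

5 3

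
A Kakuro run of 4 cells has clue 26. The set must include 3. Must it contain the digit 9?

The only way to make 26 from 4 distinct digits under that restriction is {3,6,8,9}, which contains 9.

Yes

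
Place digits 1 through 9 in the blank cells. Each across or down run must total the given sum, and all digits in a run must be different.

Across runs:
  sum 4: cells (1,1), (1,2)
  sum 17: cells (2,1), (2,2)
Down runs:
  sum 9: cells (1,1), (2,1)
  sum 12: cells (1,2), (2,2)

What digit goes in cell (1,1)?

4 in 2 cells must be {1,3}; 17 in 2 cells must be {8,9}.
The 4 across and the 12 down share only 3, so (1,2) = 3.
The 17 across and the 9 down share only 8, so (2,1) = 8.
(2,2) = 17 − 8 = 9 completes the 17 across.
(1,1) = 4 − 3 = 1 completes the 4 across.

1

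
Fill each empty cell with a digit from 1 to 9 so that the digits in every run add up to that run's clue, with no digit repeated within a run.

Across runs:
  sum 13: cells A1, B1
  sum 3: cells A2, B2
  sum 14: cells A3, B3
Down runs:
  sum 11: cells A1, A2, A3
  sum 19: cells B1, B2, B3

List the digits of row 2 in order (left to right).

1 2

3 in 2 cells must be {1,2}.
The 3 across and the 19 down share only 2, so B2 = 2.
A2 = 3 − 2 = 1 completes the 3 across.
Nothing is forced directly, so branch on B1, whose candidates are 8 or 9. If B1 = 8: then A1 would have to be in {5} for the 13 across but in {2,3,4,6,7,8} for the 11 down — contradiction. So B1 = 9.
A1 = 13 − 9 = 4 completes the 13 across.
A3 = 11 − 5 = 6 completes the 11 down.
B3 = 14 − 6 = 8 completes the 14 across.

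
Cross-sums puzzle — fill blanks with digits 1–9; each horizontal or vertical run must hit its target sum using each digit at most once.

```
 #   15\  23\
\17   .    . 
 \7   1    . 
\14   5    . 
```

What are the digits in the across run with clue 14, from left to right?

5 9

17 in 2 cells must be {8,9}; 23 in 3 cells must be {6,8,9}.
R1C1 = 15 − 6 = 9 completes the 15 down.
R1C2 = 17 − 9 = 8 completes the 17 across.
R2C2 = 7 − 1 = 6 completes the 7 across.
R3C2 = 14 − 5 = 9 completes the 14 across.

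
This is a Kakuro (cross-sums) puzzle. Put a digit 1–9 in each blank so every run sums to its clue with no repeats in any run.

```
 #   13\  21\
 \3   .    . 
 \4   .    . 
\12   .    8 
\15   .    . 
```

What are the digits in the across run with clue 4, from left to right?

1 3

3 in 2 cells must be {1,2}; 4 in 2 cells must be {1,3}.
R3C1 = 12 − 8 = 4 completes the 12 across.
R4C1 = 6: the only remaining digit allowed by both the 15 across and the 13 down.
R4C2 = 15 − 6 = 9 completes the 15 across.
Given what's placed, R1C2 must be 1 to fit the 3 across and 21 down.
Given what's placed, R2C1 must be 1 to fit the 4 across and 13 down.
R2C2 = 4 − 1 = 3 completes the 4 across.
R1C1 = 3 − 1 = 2 completes the 3 across.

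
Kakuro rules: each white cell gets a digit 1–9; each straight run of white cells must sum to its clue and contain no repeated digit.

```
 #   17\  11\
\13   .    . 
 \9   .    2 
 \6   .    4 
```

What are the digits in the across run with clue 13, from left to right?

8, 5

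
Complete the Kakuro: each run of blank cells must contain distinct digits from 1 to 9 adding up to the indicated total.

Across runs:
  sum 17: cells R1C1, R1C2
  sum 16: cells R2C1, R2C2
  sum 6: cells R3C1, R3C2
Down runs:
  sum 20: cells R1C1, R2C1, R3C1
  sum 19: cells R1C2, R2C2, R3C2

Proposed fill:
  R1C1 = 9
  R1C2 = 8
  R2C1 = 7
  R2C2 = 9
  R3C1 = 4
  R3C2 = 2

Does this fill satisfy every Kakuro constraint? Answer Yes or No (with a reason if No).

Across: 9+8=17; 7+9=16; 4+2=6. Down: 9+7+4=20; 8+9+2=19. No digit repeats within any run.

Yes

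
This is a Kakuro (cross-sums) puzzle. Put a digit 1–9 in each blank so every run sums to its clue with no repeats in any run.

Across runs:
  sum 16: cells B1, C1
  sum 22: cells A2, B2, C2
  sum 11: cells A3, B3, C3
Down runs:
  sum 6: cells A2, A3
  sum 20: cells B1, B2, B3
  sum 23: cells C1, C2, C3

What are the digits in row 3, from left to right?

16 in 2 cells must be {7,9}; 23 in 3 cells must be {6,8,9}.
Only 9 fits C1 under both its across sum 16 and down sum 23.
The 22 across and the 6 down share only 5, so A2 = 5.
C2 = 8: the only remaining digit allowed by both the 22 across and the 23 down.
A3 = 6 − 5 = 1 completes the 6 down.
C3 = 23 − 17 = 6 completes the 23 down.
B1 = 16 − 9 = 7 completes the 16 across.
B2 = 22 − 13 = 9 completes the 22 across.
B3 = 11 − 7 = 4 completes the 11 across.

1 4 6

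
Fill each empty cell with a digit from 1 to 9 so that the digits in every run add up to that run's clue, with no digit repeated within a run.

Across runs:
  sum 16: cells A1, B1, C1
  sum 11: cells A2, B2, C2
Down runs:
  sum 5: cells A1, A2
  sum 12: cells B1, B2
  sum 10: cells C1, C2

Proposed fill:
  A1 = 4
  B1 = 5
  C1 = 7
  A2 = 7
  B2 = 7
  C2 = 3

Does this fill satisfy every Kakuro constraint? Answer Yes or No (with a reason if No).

No — the across run A2–C2 sums to 17, not 11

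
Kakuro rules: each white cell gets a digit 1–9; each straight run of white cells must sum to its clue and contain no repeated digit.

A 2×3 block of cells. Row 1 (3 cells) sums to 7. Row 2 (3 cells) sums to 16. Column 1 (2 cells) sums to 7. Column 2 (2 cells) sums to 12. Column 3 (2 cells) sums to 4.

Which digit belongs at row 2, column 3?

3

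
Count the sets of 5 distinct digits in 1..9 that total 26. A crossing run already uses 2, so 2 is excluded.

5 distinct digits from 1–9 sum between 15 and 35.
Dropping sets that contain 2.
Enumerating: {1,3,5,8,9}, {1,3,6,7,9}, {1,4,5,7,9}, {1,4,6,7,8}, {3,4,5,6,8}.

5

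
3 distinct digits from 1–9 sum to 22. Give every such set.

{5,8,9}; {6,7,9}

3 distinct digits from 1–9 sum between 6 and 24.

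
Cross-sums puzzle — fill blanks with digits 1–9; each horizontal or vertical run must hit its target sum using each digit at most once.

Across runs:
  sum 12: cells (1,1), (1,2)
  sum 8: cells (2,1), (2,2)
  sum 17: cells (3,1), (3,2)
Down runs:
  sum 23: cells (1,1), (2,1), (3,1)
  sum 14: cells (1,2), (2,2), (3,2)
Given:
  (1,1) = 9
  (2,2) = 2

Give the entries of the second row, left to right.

6 2

17 in 2 cells must be {8,9}; 23 in 3 cells must be {6,8,9}.
(1,2) = 12 − 9 = 3 completes the 12 across.
(2,1) = 8 − 2 = 6 completes the 8 across.
(3,1) = 23 − 15 = 8 completes the 23 down.
(3,2) = 17 − 8 = 9 completes the 17 across.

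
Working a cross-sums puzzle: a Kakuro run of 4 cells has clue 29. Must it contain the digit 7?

The only way to make 29 from 4 distinct digits is {5,7,8,9}, which contains 7.

Yes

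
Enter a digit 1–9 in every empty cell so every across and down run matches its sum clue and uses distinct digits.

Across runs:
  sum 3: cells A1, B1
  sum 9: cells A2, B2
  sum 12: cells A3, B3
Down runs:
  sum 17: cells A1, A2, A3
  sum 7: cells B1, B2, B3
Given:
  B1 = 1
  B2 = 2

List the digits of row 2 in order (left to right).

7 2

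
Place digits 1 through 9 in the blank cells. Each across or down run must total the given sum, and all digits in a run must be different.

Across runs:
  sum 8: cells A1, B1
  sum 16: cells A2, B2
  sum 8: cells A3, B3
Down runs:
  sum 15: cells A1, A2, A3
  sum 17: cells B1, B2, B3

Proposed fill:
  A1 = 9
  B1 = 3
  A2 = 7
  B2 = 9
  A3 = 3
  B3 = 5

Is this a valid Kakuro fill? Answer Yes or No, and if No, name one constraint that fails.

No — the down run A1–A3 sums to 19, not 15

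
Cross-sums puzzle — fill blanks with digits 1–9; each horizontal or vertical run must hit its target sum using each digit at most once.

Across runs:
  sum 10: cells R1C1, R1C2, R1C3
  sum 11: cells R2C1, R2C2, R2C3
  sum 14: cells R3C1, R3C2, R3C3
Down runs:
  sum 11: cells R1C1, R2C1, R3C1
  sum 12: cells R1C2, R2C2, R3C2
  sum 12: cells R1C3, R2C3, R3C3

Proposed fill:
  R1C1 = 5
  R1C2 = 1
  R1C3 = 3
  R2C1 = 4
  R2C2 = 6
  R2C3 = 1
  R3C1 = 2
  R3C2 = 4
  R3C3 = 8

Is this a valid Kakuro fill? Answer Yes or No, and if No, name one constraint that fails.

No — the across run R1C1–R1C3 sums to 9, not 10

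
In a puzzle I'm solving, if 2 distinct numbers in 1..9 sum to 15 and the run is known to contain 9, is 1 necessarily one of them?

No

The only way to make 15 from 2 distinct digits under that restriction is {6,9}, which does not contain 1.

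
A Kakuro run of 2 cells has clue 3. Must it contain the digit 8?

No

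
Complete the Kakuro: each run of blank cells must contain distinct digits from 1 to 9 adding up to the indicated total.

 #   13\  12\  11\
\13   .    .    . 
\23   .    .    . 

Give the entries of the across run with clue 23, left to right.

6, 8, 9

23 in 3 cells must be {6,8,9}.
Nothing is forced directly, so branch on R2C3, whose candidates are 6 or 8 or 9. If R2C3 = 6: that forces R1C3 = 5, R1C2 = 7, after which R2C2 would have to be in {8,9} for the 23 across but in {5} for the 12 down — contradiction. If R2C3 = 8: that forces R1C3 = 3, R2C2 = 9, after which R1C2 would have to be in {1,2,4,6,8,9} for the 13 across but in {3} for the 12 down — contradiction. So R2C3 = 9.
R1C3 = 11 − 9 = 2 completes the 11 down.
Given what's placed, R2C2 must be 8 to fit the 23 across and 12 down.
R1C2 = 12 − 8 = 4 completes the 12 down.
R2C1 = 23 − 17 = 6 completes the 23 across.
R1C1 = 13 − 6 = 7 completes the 13 across.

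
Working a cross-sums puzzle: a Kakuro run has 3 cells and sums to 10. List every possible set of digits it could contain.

3 distinct digits from 1–9 sum between 6 and 24.

{1,2,7}; {1,3,6}; {1,4,5}; {2,3,5}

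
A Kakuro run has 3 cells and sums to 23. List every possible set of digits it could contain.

3 distinct digits from 1–9 sum between 6 and 24.
Only one set works: {6,8,9}.

{6,8,9}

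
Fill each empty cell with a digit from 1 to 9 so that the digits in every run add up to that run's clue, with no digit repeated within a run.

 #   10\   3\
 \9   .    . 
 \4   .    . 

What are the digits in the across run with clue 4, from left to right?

3, 1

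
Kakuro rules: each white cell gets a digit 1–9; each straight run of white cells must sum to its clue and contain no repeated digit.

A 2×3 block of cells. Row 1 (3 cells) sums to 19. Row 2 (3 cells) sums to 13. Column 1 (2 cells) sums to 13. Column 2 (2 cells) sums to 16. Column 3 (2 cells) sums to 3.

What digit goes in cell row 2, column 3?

16 in 2 cells must be {7,9}; 3 in 2 cells must be {1,2}.
The 19 across and the 3 down share only 2, so (1,3) = 2.
(2,3) = 3 − 2 = 1 completes the 3 down.
Given what's placed, (1,2) must be 9 to fit the 19 across and 16 down.
(2,2) = 16 − 9 = 7 completes the 16 down.
(1,1) = 19 − 11 = 8 completes the 19 across.
(2,1) = 13 − 8 = 5 completes the 13 across.

1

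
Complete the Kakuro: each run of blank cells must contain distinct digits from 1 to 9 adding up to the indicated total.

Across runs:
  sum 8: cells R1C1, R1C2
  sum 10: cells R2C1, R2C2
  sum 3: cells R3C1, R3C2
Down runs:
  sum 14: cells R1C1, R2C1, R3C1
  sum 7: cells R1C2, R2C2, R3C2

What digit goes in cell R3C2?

2

3 in 2 cells must be {1,2}; 7 in 3 cells must be {1,2,4}.
Nothing is forced directly, so branch on R1C2, whose candidates are 1 or 2. If R1C2 = 2: that forces R1C1 = 6, R3C1 = 1, after which R3C2 would have to be in {2} for the 3 across but in {1,4} for the 7 down — contradiction. So R1C2 = 1.
R1C1 = 8 − 1 = 7 completes the 8 across.
Given what's placed, R3C2 must be 2 to fit the 3 across and 7 down.
R2C2 = 7 − 3 = 4 completes the 7 down.
R3C1 = 3 − 2 = 1 completes the 3 across.
R2C1 = 10 − 4 = 6 completes the 10 across.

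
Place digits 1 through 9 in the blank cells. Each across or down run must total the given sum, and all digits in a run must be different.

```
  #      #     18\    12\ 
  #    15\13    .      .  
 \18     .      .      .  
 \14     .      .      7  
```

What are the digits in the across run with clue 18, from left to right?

R1C3 = 4: the only remaining digit allowed by both the 13 across and the 12 down.
R2C3 = 12 − 11 = 1 completes the 12 down.
Given what's placed, R3C1 must be 6 to fit the 14 across and 15 down.
R3C2 = 14 − 13 = 1 completes the 14 across.
R1C2 = 13 − 4 = 9 completes the 13 across.
R2C1 = 15 − 6 = 9 completes the 15 down.
R2C2 = 18 − 10 = 8 completes the 18 across.

9, 8, 1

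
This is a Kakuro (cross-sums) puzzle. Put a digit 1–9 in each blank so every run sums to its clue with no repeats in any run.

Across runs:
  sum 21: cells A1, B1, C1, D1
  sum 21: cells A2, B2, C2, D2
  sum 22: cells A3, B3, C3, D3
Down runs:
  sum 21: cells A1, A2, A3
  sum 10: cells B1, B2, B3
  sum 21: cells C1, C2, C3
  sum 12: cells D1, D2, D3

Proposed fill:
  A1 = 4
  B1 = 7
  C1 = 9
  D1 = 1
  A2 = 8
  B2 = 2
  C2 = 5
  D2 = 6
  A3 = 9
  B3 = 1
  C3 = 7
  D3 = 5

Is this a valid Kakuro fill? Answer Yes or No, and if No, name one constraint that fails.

Across: 4+7+9+1=21; 8+2+5+6=21; 9+1+7+5=22. Down: 4+8+9=21; 7+2+1=10; 9+5+7=21; 1+6+5=12. No digit repeats within any run.

Yes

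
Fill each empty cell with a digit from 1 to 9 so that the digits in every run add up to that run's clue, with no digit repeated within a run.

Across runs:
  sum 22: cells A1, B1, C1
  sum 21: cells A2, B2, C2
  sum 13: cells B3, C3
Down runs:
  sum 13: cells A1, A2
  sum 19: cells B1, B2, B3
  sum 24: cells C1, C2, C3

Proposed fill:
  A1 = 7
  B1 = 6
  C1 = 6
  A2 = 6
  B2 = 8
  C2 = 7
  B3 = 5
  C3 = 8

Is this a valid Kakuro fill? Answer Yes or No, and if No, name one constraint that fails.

No — the across run A1–C1 sums to 19, not 22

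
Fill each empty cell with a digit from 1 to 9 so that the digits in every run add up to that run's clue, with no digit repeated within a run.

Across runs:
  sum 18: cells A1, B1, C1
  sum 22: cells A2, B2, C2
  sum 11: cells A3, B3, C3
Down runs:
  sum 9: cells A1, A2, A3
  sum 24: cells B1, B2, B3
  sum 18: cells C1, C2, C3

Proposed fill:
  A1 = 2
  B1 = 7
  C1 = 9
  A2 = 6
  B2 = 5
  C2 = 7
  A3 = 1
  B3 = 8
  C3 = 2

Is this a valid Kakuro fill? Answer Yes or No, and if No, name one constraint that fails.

No — the down run B1–B3 sums to 20, not 24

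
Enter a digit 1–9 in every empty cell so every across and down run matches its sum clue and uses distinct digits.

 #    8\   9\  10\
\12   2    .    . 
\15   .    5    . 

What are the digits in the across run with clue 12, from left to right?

R1C2 = 9 − 5 = 4 completes the 9 down.
R1C3 = 12 − 6 = 6 completes the 12 across.
R2C1 = 8 − 2 = 6 completes the 8 down.
R2C3 = 15 − 11 = 4 completes the 15 across.

2 4 6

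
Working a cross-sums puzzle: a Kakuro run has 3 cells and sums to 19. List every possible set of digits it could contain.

{2,8,9}; {3,7,9}; {4,6,9}; {4,7,8}; {5,6,8}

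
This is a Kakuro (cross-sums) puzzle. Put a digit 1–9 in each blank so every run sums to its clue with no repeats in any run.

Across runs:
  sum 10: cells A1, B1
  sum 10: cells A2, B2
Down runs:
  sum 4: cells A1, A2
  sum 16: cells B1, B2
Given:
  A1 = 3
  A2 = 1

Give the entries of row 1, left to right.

4 in 2 cells must be {1,3}; 16 in 2 cells must be {7,9}.
B1 = 10 − 3 = 7 completes the 10 across.
B2 = 10 − 1 = 9 completes the 10 across.

3 7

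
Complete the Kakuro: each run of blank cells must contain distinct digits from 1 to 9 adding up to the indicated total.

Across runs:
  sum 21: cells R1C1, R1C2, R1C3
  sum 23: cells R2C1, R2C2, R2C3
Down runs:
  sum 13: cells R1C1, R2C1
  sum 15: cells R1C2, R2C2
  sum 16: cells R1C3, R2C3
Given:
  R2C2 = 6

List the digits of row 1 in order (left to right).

5, 9, 7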